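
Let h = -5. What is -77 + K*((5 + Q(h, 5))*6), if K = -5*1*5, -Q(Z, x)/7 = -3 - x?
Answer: -9227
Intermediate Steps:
Q(Z, x) = 21 + 7*x (Q(Z, x) = -7*(-3 - x) = 21 + 7*x)
K = -25 (K = -5*5 = -25)
-77 + K*((5 + Q(h, 5))*6) = -77 - 25*(5 + (21 + 7*5))*6 = -77 - 25*(5 + (21 + 35))*6 = -77 - 25*(5 + 56)*6 = -77 - 1525*6 = -77 - 25*366 = -77 - 9150 = -9227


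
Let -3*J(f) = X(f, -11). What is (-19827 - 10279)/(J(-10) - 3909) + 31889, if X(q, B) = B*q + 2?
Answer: 377624189/11839 ≈ 31897.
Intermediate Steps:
X(q, B) = 2 + B*q
J(f) = -⅔ + 11*f/3 (J(f) = -(2 - 11*f)/3 = -⅔ + 11*f/3)
(-19827 - 10279)/(J(-10) - 3909) + 31889 = (-19827 - 10279)/((-⅔ + (11/3)*(-10)) - 3909) + 31889 = -30106/((-⅔ - 110/3) - 3909) + 31889 = -30106/(-112/3 - 3909) + 31889 = -30106/(-11839/3) + 31889 = -30106*(-3/11839) + 31889 = 90318/11839 + 31889 = 377624189/11839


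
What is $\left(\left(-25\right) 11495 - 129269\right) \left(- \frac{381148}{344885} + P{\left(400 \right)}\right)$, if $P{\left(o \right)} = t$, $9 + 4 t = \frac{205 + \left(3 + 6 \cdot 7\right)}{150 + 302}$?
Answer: $\frac{104467572592377}{77944010} \approx 1.3403 \cdot 10^{6}$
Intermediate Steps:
$t = - \frac{1909}{904}$ ($t = - \frac{9}{4} + \frac{\left(205 + \left(3 + 6 \cdot 7\right)\right) \frac{1}{150 + 302}}{4} = - \frac{9}{4} + \frac{\left(205 + \left(3 + 42\right)\right) \frac{1}{452}}{4} = - \frac{9}{4} + \frac{\left(205 + 45\right) \frac{1}{452}}{4} = - \frac{9}{4} + \frac{250 \cdot \frac{1}{452}}{4} = - \frac{9}{4} + \frac{1}{4} \cdot \frac{125}{226} = - \frac{9}{4} + \frac{125}{904} = - \frac{1909}{904} \approx -2.1117$)
$P{\left(o \right)} = - \frac{1909}{904}$
$\left(\left(-25\right) 11495 - 129269\right) \left(- \frac{381148}{344885} + P{\left(400 \right)}\right) = \left(\left(-25\right) 11495 - 129269\right) \left(- \frac{381148}{344885} - \frac{1909}{904}\right) = \left(-287375 - 129269\right) \left(\left(-381148\right) \frac{1}{344885} - \frac{1909}{904}\right) = - 416644 \left(- \frac{381148}{344885} - \frac{1909}{904}\right) = \left(-416644\right) \left(- \frac{1002943257}{311776040}\right) = \frac{104467572592377}{77944010}$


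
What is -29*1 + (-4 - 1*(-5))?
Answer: -28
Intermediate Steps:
-29*1 + (-4 - 1*(-5)) = -29 + (-4 + 5) = -29 + 1 = -28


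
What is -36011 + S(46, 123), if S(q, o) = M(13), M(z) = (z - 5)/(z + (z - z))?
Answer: -468135/13 ≈ -36010.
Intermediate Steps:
M(z) = (-5 + z)/z (M(z) = (-5 + z)/(z + 0) = (-5 + z)/z)
S(q, o) = 8/13 (S(q, o) = (-5 + 13)/13 = (1/13)*8 = 8/13)
-36011 + S(46, 123) = -36011 + 8/13 = -468135/13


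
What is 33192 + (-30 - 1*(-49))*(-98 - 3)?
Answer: 31273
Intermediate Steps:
33192 + (-30 - 1*(-49))*(-98 - 3) = 33192 + (-30 + 49)*(-101) = 33192 + 19*(-101) = 33192 - 1919 = 31273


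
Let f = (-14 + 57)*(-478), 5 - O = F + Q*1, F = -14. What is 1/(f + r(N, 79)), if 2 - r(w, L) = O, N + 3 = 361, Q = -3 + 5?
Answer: -1/20569 ≈ -4.8617e-5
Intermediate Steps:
Q = 2
N = 358 (N = -3 + 361 = 358)
O = 17 (O = 5 - (-14 + 2*1) = 5 - (-14 + 2) = 5 - 1*(-12) = 5 + 12 = 17)
r(w, L) = -15 (r(w, L) = 2 - 1*17 = 2 - 17 = -15)
f = -20554 (f = 43*(-478) = -20554)
1/(f + r(N, 79)) = 1/(-20554 - 15) = 1/(-20569) = -1/20569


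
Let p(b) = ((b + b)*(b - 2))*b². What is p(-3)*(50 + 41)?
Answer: 24570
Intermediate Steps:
p(b) = 2*b³*(-2 + b) (p(b) = ((2*b)*(-2 + b))*b² = (2*b*(-2 + b))*b² = 2*b³*(-2 + b))
p(-3)*(50 + 41) = (2*(-3)³*(-2 - 3))*(50 + 41) = (2*(-27)*(-5))*91 = 270*91 = 24570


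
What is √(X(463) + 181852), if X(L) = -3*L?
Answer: √180463 ≈ 424.81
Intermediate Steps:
√(X(463) + 181852) = √(-3*463 + 181852) = √(-1389 + 181852) = √180463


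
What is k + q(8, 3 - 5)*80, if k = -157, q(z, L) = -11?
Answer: -1037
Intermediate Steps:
k + q(8, 3 - 5)*80 = -157 - 11*80 = -157 - 880 = -1037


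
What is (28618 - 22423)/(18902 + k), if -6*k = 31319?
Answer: 37170/82093 ≈ 0.45278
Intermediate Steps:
k = -31319/6 (k = -⅙*31319 = -31319/6 ≈ -5219.8)
(28618 - 22423)/(18902 + k) = (28618 - 22423)/(18902 - 31319/6) = 6195/(82093/6) = 6195*(6/82093) = 37170/82093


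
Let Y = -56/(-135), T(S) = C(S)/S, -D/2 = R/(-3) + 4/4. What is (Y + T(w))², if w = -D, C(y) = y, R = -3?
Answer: 36481/18225 ≈ 2.0017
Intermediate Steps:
D = -4 (D = -2*(-3/(-3) + 4/4) = -2*(-3*(-⅓) + 4*(¼)) = -2*(1 + 1) = -2*2 = -4)
w = 4 (w = -1*(-4) = 4)
T(S) = 1 (T(S) = S/S = 1)
Y = 56/135 (Y = -56*(-1/135) = 56/135 ≈ 0.41481)
(Y + T(w))² = (56/135 + 1)² = (191/135)² = 36481/18225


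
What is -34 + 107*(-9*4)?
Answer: -3886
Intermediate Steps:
-34 + 107*(-9*4) = -34 + 107*(-36) = -34 - 3852 = -3886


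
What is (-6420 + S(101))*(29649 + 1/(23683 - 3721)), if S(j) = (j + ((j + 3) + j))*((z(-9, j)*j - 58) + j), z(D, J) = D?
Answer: -26773077643004/3327 ≈ -8.0472e+9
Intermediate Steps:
S(j) = (-58 - 8*j)*(3 + 3*j) (S(j) = (j + ((j + 3) + j))*((-9*j - 58) + j) = (j + ((3 + j) + j))*((-58 - 9*j) + j) = (j + (3 + 2*j))*(-58 - 8*j) = (3 + 3*j)*(-58 - 8*j) = (-58 - 8*j)*(3 + 3*j))
(-6420 + S(101))*(29649 + 1/(23683 - 3721)) = (-6420 + (-174 - 198*101 - 24*101²))*(29649 + 1/(23683 - 3721)) = (-6420 + (-174 - 19998 - 24*10201))*(29649 + 1/19962) = (-6420 + (-174 - 19998 - 244824))*(29649 + 1/19962) = (-6420 - 264996)*(591853339/19962) = -271416*591853339/19962 = -26773077643004/3327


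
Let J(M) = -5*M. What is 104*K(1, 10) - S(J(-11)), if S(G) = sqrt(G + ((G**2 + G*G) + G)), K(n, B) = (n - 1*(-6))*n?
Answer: 728 - 4*sqrt(385) ≈ 649.51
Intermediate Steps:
K(n, B) = n*(6 + n) (K(n, B) = (n + 6)*n = (6 + n)*n = n*(6 + n))
S(G) = sqrt(2*G + 2*G**2) (S(G) = sqrt(G + ((G**2 + G**2) + G)) = sqrt(G + (2*G**2 + G)) = sqrt(G + (G + 2*G**2)) = sqrt(2*G + 2*G**2))
104*K(1, 10) - S(J(-11)) = 104*(1*(6 + 1)) - sqrt(2)*sqrt((-5*(-11))*(1 - 5*(-11))) = 104*(1*7) - sqrt(2)*sqrt(55*(1 + 55)) = 104*7 - sqrt(2)*sqrt(55*56) = 728 - sqrt(2)*sqrt(3080) = 728 - sqrt(2)*2*sqrt(770) = 728 - 4*sqrt(385)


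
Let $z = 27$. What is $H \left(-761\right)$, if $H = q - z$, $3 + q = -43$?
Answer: $55553$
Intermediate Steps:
$q = -46$ ($q = -3 - 43 = -46$)
$H = -73$ ($H = -46 - 27 = -73$)
$H \left(-761\right) = \left(-73\right) \left(-761\right) = 55553$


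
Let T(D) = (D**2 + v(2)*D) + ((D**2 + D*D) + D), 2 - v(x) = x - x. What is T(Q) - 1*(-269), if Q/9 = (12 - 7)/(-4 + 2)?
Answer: 6881/4 ≈ 1720.3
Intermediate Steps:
v(x) = 2 (v(x) = 2 - (x - x) = 2 - 1*0 = 2 + 0 = 2)
Q = -45/2 (Q = 9*((12 - 7)/(-4 + 2)) = 9*(5/(-2)) = 9*(5*(-1/2)) = 9*(-5/2) = -45/2 ≈ -22.500)
T(D) = 3*D + 3*D**2 (T(D) = (D**2 + 2*D) + ((D**2 + D*D) + D) = (D**2 + 2*D) + ((D**2 + D**2) + D) = (D**2 + 2*D) + (2*D**2 + D) = (D**2 + 2*D) + (D + 2*D**2) = 3*D + 3*D**2)
T(Q) - 1*(-269) = 3*(-45/2)*(1 - 45/2) - 1*(-269) = 3*(-45/2)*(-43/2) + 269 = 5805/4 + 269 = 6881/4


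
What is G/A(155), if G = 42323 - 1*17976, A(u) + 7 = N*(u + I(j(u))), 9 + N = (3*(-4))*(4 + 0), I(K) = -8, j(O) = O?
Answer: -24347/8386 ≈ -2.9033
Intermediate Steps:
N = -57 (N = -9 + (3*(-4))*(4 + 0) = -9 - 12*4 = -9 - 48 = -57)
A(u) = 449 - 57*u (A(u) = -7 - 57*(u - 8) = -7 - 57*(-8 + u) = -7 + (456 - 57*u) = 449 - 57*u)
G = 24347 (G = 42323 - 17976 = 24347)
G/A(155) = 24347/(449 - 57*155) = 24347/(449 - 8835) = 24347/(-8386) = 24347*(-1/8386) = -24347/8386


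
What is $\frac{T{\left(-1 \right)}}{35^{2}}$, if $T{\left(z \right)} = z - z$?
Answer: $0$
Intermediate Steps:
$T{\left(z \right)} = 0$
$\frac{T{\left(-1 \right)}}{35^{2}} = \frac{0}{35^{2}} = \frac{0}{1225} = 0 \cdot \frac{1}{1225} = 0$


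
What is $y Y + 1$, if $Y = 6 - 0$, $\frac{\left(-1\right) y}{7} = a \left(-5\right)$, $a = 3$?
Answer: $631$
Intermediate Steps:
$y = 105$ ($y = - 7 \cdot 3 \left(-5\right) = \left(-7\right) \left(-15\right) = 105$)
$Y = 6$ ($Y = 6 + 0 = 6$)
$y Y + 1 = 105 \cdot 6 + 1 = 630 + 1 = 631$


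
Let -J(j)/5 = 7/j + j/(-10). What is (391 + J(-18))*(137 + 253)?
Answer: 449215/3 ≈ 1.4974e+5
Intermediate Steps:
J(j) = j/2 - 35/j (J(j) = -5*(7/j + j/(-10)) = -5*(7/j + j*(-1/10)) = -5*(7/j - j/10) = j/2 - 35/j)
(391 + J(-18))*(137 + 253) = (391 + ((1/2)*(-18) - 35/(-18)))*(137 + 253) = (391 + (-9 - 35*(-1/18)))*390 = (391 + (-9 + 35/18))*390 = (391 - 127/18)*390 = (6911/18)*390 = 449215/3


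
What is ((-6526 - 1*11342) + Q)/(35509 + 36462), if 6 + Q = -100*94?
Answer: -27274/71971 ≈ -0.37896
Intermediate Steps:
Q = -9406 (Q = -6 - 100*94 = -6 - 9400 = -9406)
((-6526 - 1*11342) + Q)/(35509 + 36462) = ((-6526 - 1*11342) - 9406)/(35509 + 36462) = ((-6526 - 11342) - 9406)/71971 = (-17868 - 9406)*(1/71971) = -27274*1/71971 = -27274/71971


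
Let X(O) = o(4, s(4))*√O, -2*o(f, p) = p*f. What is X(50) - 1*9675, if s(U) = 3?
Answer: -9675 - 30*√2 ≈ -9717.4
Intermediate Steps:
o(f, p) = -f*p/2 (o(f, p) = -p*f/2 = -f*p/2)
X(O) = -6*√O (X(O) = (-½*4*3)*√O = -6*√O)
X(50) - 1*9675 = -30*√2 - 1*9675 = -30*√2 - 9675 = -9675 - 30*√2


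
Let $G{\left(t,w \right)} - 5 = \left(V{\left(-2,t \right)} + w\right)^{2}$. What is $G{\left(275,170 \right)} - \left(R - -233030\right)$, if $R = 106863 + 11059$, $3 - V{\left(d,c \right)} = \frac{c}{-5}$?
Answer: $-298963$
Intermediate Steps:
$V{\left(d,c \right)} = 3 + \frac{c}{5}$ ($V{\left(d,c \right)} = 3 - \frac{c}{-5} = 3 - c \left(- \frac{1}{5}\right) = 3 - - \frac{c}{5} = 3 + \frac{c}{5}$)
$R = 117922$
$G{\left(t,w \right)} = 5 + \left(3 + w + \frac{t}{5}\right)^{2}$ ($G{\left(t,w \right)} = 5 + \left(\left(3 + \frac{t}{5}\right) + w\right)^{2} = 5 + \left(3 + w + \frac{t}{5}\right)^{2}$)
$G{\left(275,170 \right)} - \left(R - -233030\right) = \left(5 + \frac{\left(15 + 275 + 5 \cdot 170\right)^{2}}{25}\right) - \left(117922 - -233030\right) = \left(5 + \frac{\left(15 + 275 + 850\right)^{2}}{25}\right) - \left(117922 + 233030\right) = \left(5 + \frac{1140^{2}}{25}\right) - 350952 = \left(5 + \frac{1}{25} \cdot 1299600\right) - 350952 = \left(5 + 51984\right) - 350952 = 51989 - 350952 = -298963$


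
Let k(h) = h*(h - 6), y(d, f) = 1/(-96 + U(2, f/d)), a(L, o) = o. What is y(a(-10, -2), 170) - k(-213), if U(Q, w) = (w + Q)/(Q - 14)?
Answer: -49865655/1069 ≈ -46647.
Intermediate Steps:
U(Q, w) = (Q + w)/(-14 + Q)
y(d, f) = 1/(-577/6 - f/(12*d)) (y(d, f) = 1/(-96 + (2 + f/d)/(-14 + 2)) = 1/(-96 + (2 + f/d)/(-12)) = 1/(-96 - (2 + f/d)/12) = 1/(-96 + (-⅙ - f/(12*d))) = 1/(-577/6 - f/(12*d)))
k(h) = h*(-6 + h)
y(a(-10, -2), 170) - k(-213) = 12*(-2)/(-1*170 - 1154*(-2)) - (-213)*(-6 - 213) = 12*(-2)/(-170 + 2308) - (-213)*(-219) = 12*(-2)/2138 - 1*46647 = 12*(-2)*(1/2138) - 46647 = -12/1069 - 46647 = -49865655/1069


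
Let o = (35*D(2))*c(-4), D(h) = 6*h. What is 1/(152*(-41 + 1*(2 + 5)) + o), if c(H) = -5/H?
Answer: -1/4643 ≈ -0.00021538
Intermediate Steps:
o = 525 (o = (35*(6*2))*(-5/(-4)) = (35*12)*(-5*(-¼)) = 420*(5/4) = 525)
1/(152*(-41 + 1*(2 + 5)) + o) = 1/(152*(-41 + 1*(2 + 5)) + 525) = 1/(152*(-41 + 1*7) + 525) = 1/(152*(-41 + 7) + 525) = 1/(152*(-34) + 525) = 1/(-5168 + 525) = 1/(-4643) = -1/4643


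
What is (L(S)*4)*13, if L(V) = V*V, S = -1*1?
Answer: 52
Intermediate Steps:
S = -1
L(V) = V**2
(L(S)*4)*13 = ((-1)**2*4)*13 = (1*4)*13 = 4*13 = 52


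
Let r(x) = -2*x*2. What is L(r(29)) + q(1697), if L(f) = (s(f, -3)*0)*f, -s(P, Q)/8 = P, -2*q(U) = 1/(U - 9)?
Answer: -1/3376 ≈ -0.00029621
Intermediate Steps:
q(U) = -1/(2*(-9 + U)) (q(U) = -1/(2*(U - 9)) = -1/(2*(-9 + U)))
s(P, Q) = -8*P
r(x) = -4*x
L(f) = 0 (L(f) = (-8*f*0)*f = 0*f = 0)
L(r(29)) + q(1697) = 0 - 1/(-18 + 2*1697) = 0 - 1/(-18 + 3394) = 0 - 1/3376 = -1/3376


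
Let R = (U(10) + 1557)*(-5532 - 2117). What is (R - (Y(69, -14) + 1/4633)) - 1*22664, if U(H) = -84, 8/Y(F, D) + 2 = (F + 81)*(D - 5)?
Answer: -37293398506336/3303329 ≈ -1.1290e+7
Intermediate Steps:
Y(F, D) = 8/(-2 + (-5 + D)*(81 + F)) (Y(F, D) = 8/(-2 + (F + 81)*(D - 5)) = 8/(-2 + (81 + F)*(-5 + D)) = 8/(-2 + (-5 + D)*(81 + F)))
R = -11266977 (R = (-84 + 1557)*(-5532 - 2117) = 1473*(-7649) = -11266977)
(R - (Y(69, -14) + 1/4633)) - 1*22664 = (-11266977 - (8/(-407 - 5*69 + 81*(-14) - 14*69) + 1/4633)) - 1*22664 = (-11266977 - (8/(-407 - 345 - 1134 - 966) + 1/4633)) - 22664 = (-11266977 - (8/(-2852) + 1/4633)) - 22664 = (-11266977 - (8*(-1/2852) + 1/4633)) - 22664 = (-11266977 - (-2/713 + 1/4633)) - 22664 = (-11266977 - 1*(-8553/3303329)) - 22664 = (-11266977 + 8553/3303329) - 22664 = -37218531857880/3303329 - 22664 = -37293398506336/3303329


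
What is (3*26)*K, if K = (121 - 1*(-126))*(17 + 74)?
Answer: 1753206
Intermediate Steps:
K = 22477 (K = (121 + 126)*91 = 247*91 = 22477)
(3*26)*K = (3*26)*22477 = 78*22477 = 1753206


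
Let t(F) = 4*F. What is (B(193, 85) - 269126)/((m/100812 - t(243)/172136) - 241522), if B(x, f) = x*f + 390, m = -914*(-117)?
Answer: 45612440872927/43658368642450 ≈ 1.0448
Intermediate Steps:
m = 106938
B(x, f) = 390 + f*x (B(x, f) = f*x + 390 = 390 + f*x)
(B(193, 85) - 269126)/((m/100812 - t(243)/172136) - 241522) = ((390 + 85*193) - 269126)/((106938/100812 - 4*243/172136) - 241522) = ((390 + 16405) - 269126)/((106938*(1/100812) - 1*972*(1/172136)) - 241522) = (16795 - 269126)/((17823/16802 - 972*1/172136) - 241522) = -252331/((17823/16802 - 243/43034) - 241522) = -252331/(190728024/180764317 - 241522) = -252331/(-43658368642450/180764317) = -252331*(-180764317/43658368642450) = 45612440872927/43658368642450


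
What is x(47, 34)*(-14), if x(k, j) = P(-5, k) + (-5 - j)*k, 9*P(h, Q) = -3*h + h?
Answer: 230818/9 ≈ 25646.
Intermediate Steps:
P(h, Q) = -2*h/9 (P(h, Q) = (-3*h + h)/9 = (-2*h)/9 = -2*h/9)
x(k, j) = 10/9 + k*(-5 - j) (x(k, j) = -2/9*(-5) + (-5 - j)*k = 10/9 + k*(-5 - j))
x(47, 34)*(-14) = (10/9 - 5*47 - 1*34*47)*(-14) = (10/9 - 235 - 1598)*(-14) = -16487/9*(-14) = 230818/9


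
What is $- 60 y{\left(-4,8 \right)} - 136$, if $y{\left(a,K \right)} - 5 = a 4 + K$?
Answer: $44$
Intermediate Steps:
$y{\left(a,K \right)} = 5 + K + 4 a$ ($y{\left(a,K \right)} = 5 + \left(a 4 + K\right) = 5 + \left(4 a + K\right) = 5 + \left(K + 4 a\right) = 5 + K + 4 a$)
$- 60 y{\left(-4,8 \right)} - 136 = - 60 \left(5 + 8 + 4 \left(-4\right)\right) - 136 = - 60 \left(5 + 8 - 16\right) - 136 = \left(-60\right) \left(-3\right) - 136 = 180 - 136 = 44$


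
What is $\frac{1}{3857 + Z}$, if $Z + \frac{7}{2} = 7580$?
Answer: $\frac{2}{22867} \approx 8.7462 \cdot 10^{-5}$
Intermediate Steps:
$Z = \frac{15153}{2}$ ($Z = - \frac{7}{2} + 7580 = \frac{15153}{2} \approx 7576.5$)
$\frac{1}{3857 + Z} = \frac{1}{3857 + \frac{15153}{2}} = \frac{1}{\frac{22867}{2}} = \frac{2}{22867}$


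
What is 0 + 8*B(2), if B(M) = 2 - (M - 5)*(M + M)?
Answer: 112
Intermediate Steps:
B(M) = 2 - 2*M*(-5 + M) (B(M) = 2 - (-5 + M)*2*M = 2 - 2*M*(-5 + M))
0 + 8*B(2) = 0 + 8*(2 - 2*2² + 10*2) = 0 + 8*(2 - 2*4 + 20) = 0 + 8*(2 - 8 + 20) = 0 + 8*14 = 0 + 112 = 112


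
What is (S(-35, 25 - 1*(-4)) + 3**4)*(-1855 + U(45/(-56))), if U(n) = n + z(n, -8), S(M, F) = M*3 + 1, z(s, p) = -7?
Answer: 2399291/56 ≈ 42845.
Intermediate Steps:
S(M, F) = 1 + 3*M (S(M, F) = 3*M + 1 = 1 + 3*M)
U(n) = -7 + n (U(n) = n - 7 = -7 + n)
(S(-35, 25 - 1*(-4)) + 3**4)*(-1855 + U(45/(-56))) = ((1 + 3*(-35)) + 3**4)*(-1855 + (-7 + 45/(-56))) = ((1 - 105) + 81)*(-1855 + (-7 + 45*(-1/56))) = (-104 + 81)*(-1855 + (-7 - 45/56)) = -23*(-1855 - 437/56) = -23*(-104317/56) = 2399291/56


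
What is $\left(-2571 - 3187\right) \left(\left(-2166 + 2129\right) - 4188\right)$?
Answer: $24327550$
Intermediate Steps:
$\left(-2571 - 3187\right) \left(\left(-2166 + 2129\right) - 4188\right) = - 5758 \left(-37 - 4188\right) = \left(-5758\right) \left(-4225\right) = 24327550$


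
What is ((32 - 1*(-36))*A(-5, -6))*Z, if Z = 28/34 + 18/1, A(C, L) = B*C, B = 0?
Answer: 0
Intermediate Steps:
A(C, L) = 0 (A(C, L) = 0*C = 0)
Z = 320/17 (Z = 28*(1/34) + 18*1 = 14/17 + 18 = 320/17 ≈ 18.824)
((32 - 1*(-36))*A(-5, -6))*Z = ((32 - 1*(-36))*0)*(320/17) = ((32 + 36)*0)*(320/17) = (68*0)*(320/17) = 0*(320/17) = 0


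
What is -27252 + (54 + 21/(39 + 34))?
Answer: -1985433/73 ≈ -27198.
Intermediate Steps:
-27252 + (54 + 21/(39 + 34)) = -27252 + (54 + 21/73) = -27252 + 3963/73 = -1985433/73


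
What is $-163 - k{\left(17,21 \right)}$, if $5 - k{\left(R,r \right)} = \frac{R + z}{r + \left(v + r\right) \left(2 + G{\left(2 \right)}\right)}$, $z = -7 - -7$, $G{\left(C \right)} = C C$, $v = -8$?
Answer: $- \frac{16615}{99} \approx -167.83$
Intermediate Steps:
$G{\left(C \right)} = C^{2}$
$z = 0$ ($z = -7 + 7 = 0$)
$k{\left(R,r \right)} = 5 - \frac{R}{-48 + 7 r}$ ($k{\left(R,r \right)} = 5 - \frac{R + 0}{r + \left(-8 + r\right) \left(2 + 2^{2}\right)} = 5 - \frac{R}{r + \left(-8 + r\right) \left(2 + 4\right)} = 5 - \frac{R}{r + \left(-8 + r\right) 6} = 5 - \frac{R}{r + \left(-48 + 6 r\right)} = 5 - \frac{R}{-48 + 7 r}$)
$-163 - k{\left(17,21 \right)} = -163 - \frac{-240 - 17 + 35 \cdot 21}{-48 + 7 \cdot 21} = -163 - \frac{-240 - 17 + 735}{-48 + 147} = -163 - \frac{1}{99} \cdot 478 = -163 - \frac{478}{99} = - \frac{16615}{99}$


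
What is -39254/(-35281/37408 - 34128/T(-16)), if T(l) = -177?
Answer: -4559810752/22287991 ≈ -204.59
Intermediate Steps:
-39254/(-35281/37408 - 34128/T(-16)) = -39254/(-35281/37408 - 34128/(-177)) = -39254/(-35281*1/37408 - 34128*(-1/177)) = -39254/(-35281/37408 + 11376/59) = -39254/423471829/2207072 = -39254*2207072/423471829 = -4559810752/22287991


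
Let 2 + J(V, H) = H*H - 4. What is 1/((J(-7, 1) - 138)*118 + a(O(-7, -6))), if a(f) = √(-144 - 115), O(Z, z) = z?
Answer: -16874/284732135 - I*√259/284732135 ≈ -5.9263e-5 - 5.6521e-8*I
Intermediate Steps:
J(V, H) = -6 + H² (J(V, H) = -2 + (H*H - 4) = -2 + (H² - 4) = -2 + (-4 + H²) = -6 + H²)
a(f) = I*√259 (a(f) = √(-259) = I*√259)
1/((J(-7, 1) - 138)*118 + a(O(-7, -6))) = 1/(((-6 + 1²) - 138)*118 + I*√259) = 1/(((-6 + 1) - 138)*118 + I*√259) = 1/((-5 - 138)*118 + I*√259) = 1/(-143*118 + I*√259) = 1/(-16874 + I*√259)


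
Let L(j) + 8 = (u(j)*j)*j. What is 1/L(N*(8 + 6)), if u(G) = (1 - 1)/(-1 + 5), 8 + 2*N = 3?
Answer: -1/8 ≈ -0.12500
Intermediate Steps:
N = -5/2 (N = -4 + (1/2)*3 = -4 + 3/2 = -5/2 ≈ -2.5000)
u(G) = 0 (u(G) = 0/4 = 0*(1/4) = 0)
L(j) = -8 (L(j) = -8 + (0*j)*j = -8 + 0*j = -8 + 0 = -8)
1/L(N*(8 + 6)) = 1/(-8) = -1/8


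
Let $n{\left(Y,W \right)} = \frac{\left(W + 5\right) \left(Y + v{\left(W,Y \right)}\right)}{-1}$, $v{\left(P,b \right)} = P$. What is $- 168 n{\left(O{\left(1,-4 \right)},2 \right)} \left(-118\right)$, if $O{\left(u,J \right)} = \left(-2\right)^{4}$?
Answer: $-2497824$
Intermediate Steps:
$O{\left(u,J \right)} = 16$
$n{\left(Y,W \right)} = - \left(5 + W\right) \left(W + Y\right)$ ($n{\left(Y,W \right)} = \frac{\left(W + 5\right) \left(Y + W\right)}{-1} = \left(5 + W\right) \left(W + Y\right) \left(-1\right) = - \left(5 + W\right) \left(W + Y\right)$)
$- 168 n{\left(O{\left(1,-4 \right)},2 \right)} \left(-118\right) = - 168 \left(- 2^{2} - 10 - 80 - 2 \cdot 16\right) \left(-118\right) = - 168 \left(\left(-1\right) 4 - 10 - 80 - 32\right) \left(-118\right) = - 168 \left(-4 - 10 - 80 - 32\right) \left(-118\right) = \left(-168\right) \left(-126\right) \left(-118\right) = 21168 \left(-118\right) = -2497824$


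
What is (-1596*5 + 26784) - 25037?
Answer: -6233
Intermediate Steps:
(-1596*5 + 26784) - 25037 = (-7980 + 26784) - 25037 = 18804 - 25037 = -6233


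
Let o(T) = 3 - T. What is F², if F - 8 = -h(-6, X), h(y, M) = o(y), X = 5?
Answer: 1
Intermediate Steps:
h(y, M) = 3 - y
F = -1 (F = 8 - (3 - 1*(-6)) = 8 - (3 + 6) = 8 - 1*9 = 8 - 9 = -1)
F² = (-1)² = 1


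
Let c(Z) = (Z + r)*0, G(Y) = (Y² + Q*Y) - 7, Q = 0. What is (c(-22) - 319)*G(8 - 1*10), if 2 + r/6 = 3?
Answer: 957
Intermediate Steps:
r = 6 (r = -12 + 6*3 = -12 + 18 = 6)
G(Y) = -7 + Y² (G(Y) = (Y² + 0*Y) - 7 = (Y² + 0) - 7 = Y² - 7 = -7 + Y²)
c(Z) = 0 (c(Z) = (Z + 6)*0 = (6 + Z)*0 = 0)
(c(-22) - 319)*G(8 - 1*10) = (0 - 319)*(-7 + (8 - 1*10)²) = -319*(-7 + (8 - 10)²) = -319*(-7 + (-2)²) = -319*(-7 + 4) = -319*(-3) = 957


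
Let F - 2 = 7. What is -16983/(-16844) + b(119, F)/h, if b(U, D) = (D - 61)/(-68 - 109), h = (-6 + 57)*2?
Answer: 153743485/152050788 ≈ 1.0111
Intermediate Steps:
F = 9 (F = 2 + 7 = 9)
h = 102 (h = 51*2 = 102)
b(U, D) = 61/177 - D/177 (b(U, D) = (-61 + D)/(-177) = (-61 + D)*(-1/177) = 61/177 - D/177)
-16983/(-16844) + b(119, F)/h = -16983/(-16844) + (61/177 - 1/177*9)/102 = -16983*(-1/16844) + (61/177 - 3/59)*(1/102) = 16983/16844 + (52/177)*(1/102) = 16983/16844 + 26/9027 = 153743485/152050788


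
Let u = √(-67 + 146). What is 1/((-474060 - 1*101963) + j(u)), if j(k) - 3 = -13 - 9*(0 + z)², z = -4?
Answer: -1/576177 ≈ -1.7356e-6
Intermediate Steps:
u = √79 ≈ 8.8882
j(k) = -154 (j(k) = 3 + (-13 - 9*(0 - 4)²) = 3 + (-13 - 9*(-4)²) = 3 + (-13 - 9*16) = 3 + (-13 - 144) = 3 - 157 = -154)
1/((-474060 - 1*101963) + j(u)) = 1/((-474060 - 1*101963) - 154) = 1/((-474060 - 101963) - 154) = 1/(-576023 - 154) = 1/(-576177) = -1/576177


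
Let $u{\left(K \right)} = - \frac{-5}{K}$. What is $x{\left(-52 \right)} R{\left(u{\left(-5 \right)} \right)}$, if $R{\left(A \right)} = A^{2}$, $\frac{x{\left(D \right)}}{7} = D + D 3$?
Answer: $-1456$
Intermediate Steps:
$u{\left(K \right)} = \frac{5}{K}$
$x{\left(D \right)} = 28 D$ ($x{\left(D \right)} = 7 \left(D + D 3\right) = 7 \left(D + 3 D\right) = 7 \cdot 4 D = 28 D$)
$x{\left(-52 \right)} R{\left(u{\left(-5 \right)} \right)} = 28 \left(-52\right) \left(\frac{5}{-5}\right)^{2} = - 1456 \left(5 \left(- \frac{1}{5}\right)\right)^{2} = - 1456 \left(-1\right)^{2} = \left(-1456\right) 1 = -1456$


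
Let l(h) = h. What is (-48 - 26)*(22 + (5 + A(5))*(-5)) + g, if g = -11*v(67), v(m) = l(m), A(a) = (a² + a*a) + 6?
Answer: 20205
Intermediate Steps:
A(a) = 6 + 2*a² (A(a) = (a² + a²) + 6 = 2*a² + 6 = 6 + 2*a²)
v(m) = m
g = -737 (g = -11*67 = -737)
(-48 - 26)*(22 + (5 + A(5))*(-5)) + g = (-48 - 26)*(22 + (5 + (6 + 2*5²))*(-5)) - 737 = -74*(22 + (5 + (6 + 2*25))*(-5)) - 737 = -74*(22 + (5 + (6 + 50))*(-5)) - 737 = -74*(22 + (5 + 56)*(-5)) - 737 = -74*(22 + 61*(-5)) - 737 = -74*(22 - 305) - 737 = -74*(-283) - 737 = 20942 - 737 = 20205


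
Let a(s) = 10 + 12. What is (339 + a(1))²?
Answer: 130321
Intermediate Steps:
a(s) = 22
(339 + a(1))² = (339 + 22)² = 361² = 130321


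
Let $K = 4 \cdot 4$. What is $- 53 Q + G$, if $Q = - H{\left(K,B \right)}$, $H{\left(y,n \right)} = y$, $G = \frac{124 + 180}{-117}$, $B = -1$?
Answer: $\frac{98912}{117} \approx 845.4$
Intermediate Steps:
$G = - \frac{304}{117}$ ($G = 304 \left(- \frac{1}{117}\right) = - \frac{304}{117} \approx -2.5983$)
$K = 16$
$Q = -16$ ($Q = \left(-1\right) 16 = -16$)
$- 53 Q + G = \left(-53\right) \left(-16\right) - \frac{304}{117} = 848 - \frac{304}{117} = \frac{98912}{117}$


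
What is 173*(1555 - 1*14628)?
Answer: -2261629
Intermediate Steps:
173*(1555 - 1*14628) = 173*(1555 - 14628) = 173*(-13073) = -2261629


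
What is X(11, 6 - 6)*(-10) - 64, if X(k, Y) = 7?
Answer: -134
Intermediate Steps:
X(11, 6 - 6)*(-10) - 64 = 7*(-10) - 64 = -70 - 64 = -134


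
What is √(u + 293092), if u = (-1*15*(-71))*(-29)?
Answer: 11*√2167 ≈ 512.06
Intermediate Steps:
u = -30885 (u = -15*(-71)*(-29) = 1065*(-29) = -30885)
√(u + 293092) = √(-30885 + 293092) = √262207 = 11*√2167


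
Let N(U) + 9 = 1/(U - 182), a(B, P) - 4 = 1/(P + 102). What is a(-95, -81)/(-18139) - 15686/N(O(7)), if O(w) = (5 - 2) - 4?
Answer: 32160068363/18463368 ≈ 1741.8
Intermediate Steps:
a(B, P) = 4 + 1/(102 + P) (a(B, P) = 4 + 1/(P + 102) = 4 + 1/(102 + P))
O(w) = -1 (O(w) = 3 - 4 = -1)
N(U) = -9 + 1/(-182 + U) (N(U) = -9 + 1/(U - 182) = -9 + 1/(-182 + U))
a(-95, -81)/(-18139) - 15686/N(O(7)) = ((409 + 4*(-81))/(102 - 81))/(-18139) - 15686*(-182 - 1)/(1639 - 9*(-1)) = ((409 - 324)/21)*(-1/18139) - 15686*(-183/(1639 + 9)) = ((1/21)*85)*(-1/18139) - 15686/((-1/183*1648)) = (85/21)*(-1/18139) - 15686/(-1648/183) = -5/22407 - 15686*(-183/1648) = -5/22407 + 1435269/824 = 32160068363/18463368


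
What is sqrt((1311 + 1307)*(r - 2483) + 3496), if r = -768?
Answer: I*sqrt(8507622) ≈ 2916.8*I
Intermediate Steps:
sqrt((1311 + 1307)*(r - 2483) + 3496) = sqrt((1311 + 1307)*(-768 - 2483) + 3496) = sqrt(2618*(-3251) + 3496) = sqrt(-8511118 + 3496) = sqrt(-8507622) = I*sqrt(8507622)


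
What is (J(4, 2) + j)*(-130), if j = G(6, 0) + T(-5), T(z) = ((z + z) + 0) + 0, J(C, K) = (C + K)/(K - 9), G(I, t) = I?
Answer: 4420/7 ≈ 631.43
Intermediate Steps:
J(C, K) = (C + K)/(-9 + K)
T(z) = 2*z (T(z) = (2*z + 0) + 0 = 2*z + 0 = 2*z)
j = -4 (j = 6 + 2*(-5) = 6 - 10 = -4)
(J(4, 2) + j)*(-130) = ((4 + 2)/(-9 + 2) - 4)*(-130) = (6/(-7) - 4)*(-130) = (-⅐*6 - 4)*(-130) = (-6/7 - 4)*(-130) = -34/7*(-130) = 4420/7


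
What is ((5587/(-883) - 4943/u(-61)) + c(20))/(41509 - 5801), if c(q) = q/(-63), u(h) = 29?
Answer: -71423434/14401402407 ≈ -0.0049595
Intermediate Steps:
c(q) = -q/63 (c(q) = q*(-1/63) = -q/63)
((5587/(-883) - 4943/u(-61)) + c(20))/(41509 - 5801) = ((5587/(-883) - 4943/29) - 1/63*20)/(41509 - 5801) = ((5587*(-1/883) - 4943*1/29) - 20/63)/35708 = ((-5587/883 - 4943/29) - 20/63)*(1/35708) = (-4526692/25607 - 20/63)*(1/35708) = -285693736/1613241*1/35708 = -71423434/14401402407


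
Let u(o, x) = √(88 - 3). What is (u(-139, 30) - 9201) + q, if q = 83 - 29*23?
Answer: -9785 + √85 ≈ -9775.8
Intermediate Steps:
u(o, x) = √85
q = -584 (q = 83 - 667 = -584)
(u(-139, 30) - 9201) + q = (√85 - 9201) - 584 = (-9201 + √85) - 584 = -9785 + √85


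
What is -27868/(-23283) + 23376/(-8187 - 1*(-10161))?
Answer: 99879140/7660107 ≈ 13.039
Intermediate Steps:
-27868/(-23283) + 23376/(-8187 - 1*(-10161)) = -27868*(-1/23283) + 23376/(-8187 + 10161) = 27868/23283 + 23376/1974 = 27868/23283 + 23376*(1/1974) = 27868/23283 + 3896/329 = 99879140/7660107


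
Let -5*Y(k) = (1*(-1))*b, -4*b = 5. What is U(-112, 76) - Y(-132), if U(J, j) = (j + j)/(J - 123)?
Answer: -373/940 ≈ -0.39681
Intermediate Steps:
b = -5/4 (b = -¼*5 = -5/4 ≈ -1.2500)
U(J, j) = 2*j/(-123 + J) (U(J, j) = (2*j)/(-123 + J) = 2*j/(-123 + J))
Y(k) = -¼ (Y(k) = -1*(-1)*(-5)/(5*4) = -(-1)*(-5)/(5*4) = -⅕*5/4 = -¼)
U(-112, 76) - Y(-132) = 2*76/(-123 - 112) - 1*(-¼) = 2*76/(-235) + ¼ = 2*76*(-1/235) + ¼ = -152/235 + ¼ = -373/940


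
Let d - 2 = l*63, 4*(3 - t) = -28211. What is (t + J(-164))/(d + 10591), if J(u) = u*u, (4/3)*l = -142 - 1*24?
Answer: 45269/3666 ≈ 12.348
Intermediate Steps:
l = -249/2 (l = 3*(-142 - 1*24)/4 = 3*(-142 - 24)/4 = (¾)*(-166) = -249/2 ≈ -124.50)
J(u) = u²
t = 28223/4 (t = 3 - ¼*(-28211) = 3 + 28211/4 = 28223/4 ≈ 7055.8)
d = -15683/2 (d = 2 - 249/2*63 = 2 - 15687/2 = -15683/2 ≈ -7841.5)
(t + J(-164))/(d + 10591) = (28223/4 + (-164)²)/(-15683/2 + 10591) = (28223/4 + 26896)/(5499/2) = (135807/4)*(2/5499) = 45269/3666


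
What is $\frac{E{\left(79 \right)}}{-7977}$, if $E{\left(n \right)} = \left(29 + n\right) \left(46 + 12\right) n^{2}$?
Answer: $- \frac{13031208}{2659} \approx -4900.8$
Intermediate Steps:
$E{\left(n \right)} = n^{2} \left(1682 + 58 n\right)$ ($E{\left(n \right)} = \left(29 + n\right) 58 n^{2} = \left(1682 + 58 n\right) n^{2} = n^{2} \left(1682 + 58 n\right)$)
$\frac{E{\left(79 \right)}}{-7977} = \frac{58 \cdot 79^{2} \left(29 + 79\right)}{-7977} = 58 \cdot 6241 \cdot 108 \left(- \frac{1}{7977}\right) = 39093624 \left(- \frac{1}{7977}\right) = - \frac{13031208}{2659}$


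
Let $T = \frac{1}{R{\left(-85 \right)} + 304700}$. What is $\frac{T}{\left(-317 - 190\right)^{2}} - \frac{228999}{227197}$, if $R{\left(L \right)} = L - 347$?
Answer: $- \frac{17910420583215671}{17769482946635004} \approx -1.0079$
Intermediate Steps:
$R{\left(L \right)} = -347 + L$ ($R{\left(L \right)} = L - 347 = -347 + L$)
$T = \frac{1}{304268}$ ($T = \frac{1}{\left(-347 - 85\right) + 304700} = \frac{1}{-432 + 304700} = \frac{1}{304268} \approx 3.2866 \cdot 10^{-6}$)
$\frac{T}{\left(-317 - 190\right)^{2}} - \frac{228999}{227197} = \frac{1}{304268 \left(-317 - 190\right)^{2}} - \frac{228999}{227197} = \frac{1}{304268 \left(-507\right)^{2}} - \frac{228999}{227197} = \frac{1}{304268 \cdot 257049} - \frac{228999}{227197} = \frac{1}{304268} \cdot \frac{1}{257049} - \frac{228999}{227197} = \frac{1}{78211785132} - \frac{228999}{227197} = - \frac{17910420583215671}{17769482946635004}$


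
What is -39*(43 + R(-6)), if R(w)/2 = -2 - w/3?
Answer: -1677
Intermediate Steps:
R(w) = -4 - 2*w/3 (R(w) = 2*(-2 - w/3) = -4 - 2*w/3)
-39*(43 + R(-6)) = -39*(43 + (-4 - 2/3*(-6))) = -39*(43 + (-4 + 4)) = -39*(43 + 0) = -39*43 = -1677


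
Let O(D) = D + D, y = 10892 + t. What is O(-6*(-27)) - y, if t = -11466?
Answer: 898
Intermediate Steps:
y = -574 (y = 10892 - 11466 = -574)
O(D) = 2*D
O(-6*(-27)) - y = 2*(-6*(-27)) - 1*(-574) = 2*162 + 574 = 324 + 574 = 898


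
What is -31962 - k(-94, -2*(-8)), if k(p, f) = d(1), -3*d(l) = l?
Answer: -95885/3 ≈ -31962.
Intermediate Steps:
d(l) = -l/3
k(p, f) = -1/3 (k(p, f) = -1/3*1 = -1/3)
-31962 - k(-94, -2*(-8)) = -31962 - 1*(-1/3) = -31962 + 1/3 = -95885/3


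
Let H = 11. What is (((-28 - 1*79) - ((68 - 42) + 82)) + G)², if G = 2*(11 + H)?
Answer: 29241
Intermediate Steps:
G = 44 (G = 2*(11 + 11) = 2*22 = 44)
(((-28 - 1*79) - ((68 - 42) + 82)) + G)² = (((-28 - 1*79) - ((68 - 42) + 82)) + 44)² = (((-28 - 79) - (26 + 82)) + 44)² = ((-107 - 1*108) + 44)² = ((-107 - 108) + 44)² = (-215 + 44)² = (-171)² = 29241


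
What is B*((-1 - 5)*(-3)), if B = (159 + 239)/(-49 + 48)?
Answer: -7164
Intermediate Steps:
B = -398 (B = 398/(-1) = 398*(-1) = -398)
B*((-1 - 5)*(-3)) = -398*(-1 - 5)*(-3) = -(-2388)*(-3) = -398*18 = -7164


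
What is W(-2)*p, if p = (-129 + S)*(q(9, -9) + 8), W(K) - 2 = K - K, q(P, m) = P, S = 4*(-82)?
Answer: -15538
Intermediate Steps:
S = -328
W(K) = 2 (W(K) = 2 + (K - K) = 2 + 0 = 2)
p = -7769 (p = (-129 - 328)*(9 + 8) = -457*17 = -7769)
W(-2)*p = 2*(-7769) = -15538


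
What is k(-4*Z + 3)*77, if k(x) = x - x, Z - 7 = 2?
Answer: 0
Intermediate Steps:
Z = 9 (Z = 7 + 2 = 9)
k(x) = 0
k(-4*Z + 3)*77 = 0*77 = 0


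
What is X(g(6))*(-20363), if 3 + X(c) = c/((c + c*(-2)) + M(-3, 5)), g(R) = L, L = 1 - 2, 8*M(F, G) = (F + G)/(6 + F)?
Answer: 1038513/13 ≈ 79886.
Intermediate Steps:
M(F, G) = (F + G)/(8*(6 + F)) (M(F, G) = ((F + G)/(6 + F))/8 = (F + G)/(8*(6 + F)))
L = -1
g(R) = -1
X(c) = -3 + c/(1/12 - c) (X(c) = -3 + c/((c + c*(-2)) + (-3 + 5)/(8*(6 - 3))) = -3 + c/((c - 2*c) + (⅛)*2/3) = -3 + c/(-c + (⅛)*(⅓)*2) = -3 + c/(-c + 1/12) = -3 + c/(1/12 - c))
X(g(6))*(-20363) = (3*(1 - 16*(-1))/(-1 + 12*(-1)))*(-20363) = (3*(1 + 16)/(-1 - 12))*(-20363) = (3*17/(-13))*(-20363) = (3*(-1/13)*17)*(-20363) = -51/13*(-20363) = 1038513/13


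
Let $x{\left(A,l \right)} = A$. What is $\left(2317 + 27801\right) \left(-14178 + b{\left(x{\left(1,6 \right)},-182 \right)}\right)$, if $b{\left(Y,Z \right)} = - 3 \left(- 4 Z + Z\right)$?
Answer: $-476346288$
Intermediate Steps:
$b{\left(Y,Z \right)} = 9 Z$ ($b{\left(Y,Z \right)} = - 3 \left(- 3 Z\right) = 9 Z$)
$\left(2317 + 27801\right) \left(-14178 + b{\left(x{\left(1,6 \right)},-182 \right)}\right) = \left(2317 + 27801\right) \left(-14178 + 9 \left(-182\right)\right) = 30118 \left(-14178 - 1638\right) = 30118 \left(-15816\right) = -476346288$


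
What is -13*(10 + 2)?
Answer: -156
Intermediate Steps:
-13*(10 + 2) = -13*12 = -156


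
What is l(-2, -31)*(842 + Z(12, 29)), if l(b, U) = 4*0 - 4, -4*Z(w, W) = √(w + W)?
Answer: -3368 + √41 ≈ -3361.6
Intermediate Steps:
Z(w, W) = -√(W + w)/4 (Z(w, W) = -√(w + W)/4 = -√(W + w)/4)
l(b, U) = -4 (l(b, U) = 0 - 4 = -4)
l(-2, -31)*(842 + Z(12, 29)) = -4*(842 - √(29 + 12)/4) = -4*(842 - √41/4) = -3368 + √41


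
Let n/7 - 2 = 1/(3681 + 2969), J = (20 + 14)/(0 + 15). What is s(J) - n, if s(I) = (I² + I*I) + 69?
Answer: 558097/8550 ≈ 65.275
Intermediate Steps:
J = 34/15 ≈ 2.2667
s(I) = 69 + 2*I² (s(I) = (I² + I²) + 69 = 2*I² + 69 = 69 + 2*I²)
n = 13301/950 (n = 14 + 7/(3681 + 2969) = 14 + 7/6650 = 14 + 7*(1/6650) = 14 + 1/950 = 13301/950 ≈ 14.001)
s(J) - n = (69 + 2*(34/15)²) - 1*13301/950 = (69 + 2*(1156/225)) - 13301/950 = (69 + 2312/225) - 13301/950 = 17837/225 - 13301/950 = 558097/8550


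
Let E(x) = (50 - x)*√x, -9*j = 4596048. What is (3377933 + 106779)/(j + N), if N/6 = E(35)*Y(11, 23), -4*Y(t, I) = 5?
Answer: -2372726461952/347713931487 + 174235600*√35/115904643829 ≈ -6.8149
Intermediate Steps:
j = -510672 (j = -⅑*4596048 = -510672)
Y(t, I) = -5/4 (Y(t, I) = -¼*5 = -5/4)
E(x) = √x*(50 - x)
N = -225*√35/2 (N = 6*((√35*(50 - 1*35))*(-5/4)) = 6*((√35*(50 - 35))*(-5/4)) = 6*((√35*15)*(-5/4)) = 6*((15*√35)*(-5/4)) = 6*(-75*√35/4) = -225*√35/2 ≈ -665.56)
(3377933 + 106779)/(j + N) = (3377933 + 106779)/(-510672 - 225*√35/2) = 3484712/(-510672 - 225*√35/2)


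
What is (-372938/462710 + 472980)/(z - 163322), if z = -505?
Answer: -109426101431/37902195585 ≈ -2.8871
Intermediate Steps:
(-372938/462710 + 472980)/(z - 163322) = (-372938/462710 + 472980)/(-505 - 163322) = (-372938*1/462710 + 472980)/(-163827) = (-186469/231355 + 472980)*(-1/163827) = (109426101431/231355)*(-1/163827) = -109426101431/37902195585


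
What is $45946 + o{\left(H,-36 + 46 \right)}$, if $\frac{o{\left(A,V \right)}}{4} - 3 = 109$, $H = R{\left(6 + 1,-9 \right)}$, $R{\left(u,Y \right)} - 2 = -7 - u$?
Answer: $46394$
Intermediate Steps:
$R{\left(u,Y \right)} = -5 - u$ ($R{\left(u,Y \right)} = 2 - \left(7 + u\right) = -5 - u$)
$H = -12$ ($H = -5 - \left(6 + 1\right) = -5 - 7 = -12$)
$o{\left(A,V \right)} = 448$ ($o{\left(A,V \right)} = 12 + 4 \cdot 109 = 12 + 436 = 448$)
$45946 + o{\left(H,-36 + 46 \right)} = 45946 + 448 = 46394$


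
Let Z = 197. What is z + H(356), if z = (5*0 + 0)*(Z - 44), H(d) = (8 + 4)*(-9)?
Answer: -108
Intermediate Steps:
H(d) = -108 (H(d) = 12*(-9) = -108)
z = 0 (z = (5*0 + 0)*(197 - 44) = (0 + 0)*153 = 0*153 = 0)
z + H(356) = 0 - 108 = -108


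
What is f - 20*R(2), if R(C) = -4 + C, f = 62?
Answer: 102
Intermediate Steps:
f - 20*R(2) = 62 - 20*(-4 + 2) = 62 - 20*(-2) = 62 + 40 = 102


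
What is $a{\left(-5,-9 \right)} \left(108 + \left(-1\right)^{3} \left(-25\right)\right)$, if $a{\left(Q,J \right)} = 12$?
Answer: $1596$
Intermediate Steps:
$a{\left(-5,-9 \right)} \left(108 + \left(-1\right)^{3} \left(-25\right)\right) = 12 \left(108 + \left(-1\right)^{3} \left(-25\right)\right) = 12 \left(108 - -25\right) = 12 \left(108 + 25\right) = 12 \cdot 133 = 1596$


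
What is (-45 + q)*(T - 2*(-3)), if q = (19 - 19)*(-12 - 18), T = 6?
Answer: -540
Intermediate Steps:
q = 0 (q = 0*(-30) = 0)
(-45 + q)*(T - 2*(-3)) = (-45 + 0)*(6 - 2*(-3)) = -45*(6 + 6) = -45*12 = -540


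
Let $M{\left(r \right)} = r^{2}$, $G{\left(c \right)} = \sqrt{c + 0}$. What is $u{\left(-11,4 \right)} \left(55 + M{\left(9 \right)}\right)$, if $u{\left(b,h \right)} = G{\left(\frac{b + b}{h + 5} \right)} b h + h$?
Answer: $544 - \frac{5984 i \sqrt{22}}{3} \approx 544.0 - 9355.8 i$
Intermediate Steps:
$G{\left(c \right)} = \sqrt{c}$
$u{\left(b,h \right)} = h + b h \sqrt{2} \sqrt{\frac{b}{5 + h}}$ ($u{\left(b,h \right)} = \sqrt{\frac{b + b}{h + 5}} b h + h = \sqrt{\frac{2 b}{5 + h}} b h + h = \sqrt{2} \sqrt{\frac{b}{5 + h}} b h + h = b \sqrt{2} \sqrt{\frac{b}{5 + h}} h + h = b h \sqrt{2} \sqrt{\frac{b}{5 + h}} + h = h + b h \sqrt{2} \sqrt{\frac{b}{5 + h}}$)
$u{\left(-11,4 \right)} \left(55 + M{\left(9 \right)}\right) = 4 \left(1 - 11 \sqrt{2} \sqrt{- \frac{11}{5 + 4}}\right) \left(55 + 9^{2}\right) = 4 \left(1 - 11 \sqrt{2} \sqrt{- \frac{11}{9}}\right) \left(55 + 81\right) = 4 \left(1 - 11 \sqrt{2} \sqrt{\left(-11\right) \frac{1}{9}}\right) 136 = 4 \left(1 - 11 \sqrt{2} \sqrt{- \frac{11}{9}}\right) 136 = 4 \left(1 - 11 \sqrt{2} \frac{i \sqrt{11}}{3}\right) 136 = 4 \left(1 - \frac{11 i \sqrt{22}}{3}\right) 136 = \left(4 - \frac{44 i \sqrt{22}}{3}\right) 136 = 544 - \frac{5984 i \sqrt{22}}{3}$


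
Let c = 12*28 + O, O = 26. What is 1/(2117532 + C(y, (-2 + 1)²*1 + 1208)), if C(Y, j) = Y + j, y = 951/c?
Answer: 362/766985193 ≈ 4.7198e-7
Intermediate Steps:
c = 362 (c = 12*28 + 26 = 336 + 26 = 362)
y = 951/362 ≈ 2.6271
1/(2117532 + C(y, (-2 + 1)²*1 + 1208)) = 1/(2117532 + (951/362 + ((-2 + 1)²*1 + 1208))) = 1/(2117532 + (951/362 + ((-1)²*1 + 1208))) = 1/(2117532 + (951/362 + (1*1 + 1208))) = 1/(2117532 + (951/362 + (1 + 1208))) = 1/(2117532 + (951/362 + 1209)) = 1/(2117532 + 438609/362) = 1/(766985193/362) = 362/766985193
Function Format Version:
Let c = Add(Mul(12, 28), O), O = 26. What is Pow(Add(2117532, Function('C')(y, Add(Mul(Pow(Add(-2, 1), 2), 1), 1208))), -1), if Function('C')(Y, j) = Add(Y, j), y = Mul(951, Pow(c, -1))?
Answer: Rational(362, 766985193) ≈ 4.7198e-7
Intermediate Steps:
c = 362 (c = Add(Mul(12, 28), 26) = Add(336, 26) = 362)
y = Rational(951, 362) (y = Mul(951, Pow(362, -1)) = Mul(951, Rational(1, 362)) = Rational(951, 362) ≈ 2.6271)
Pow(Add(2117532, Function('C')(y, Add(Mul(Pow(Add(-2, 1), 2), 1), 1208))), -1) = Pow(Add(2117532, Add(Rational(951, 362), Add(Mul(Pow(Add(-2, 1), 2), 1), 1208))), -1) = Pow(Add(2117532, Add(Rational(951, 362), Add(Mul(Pow(-1, 2), 1), 1208))), -1) = Pow(Add(2117532, Add(Rational(951, 362), Add(Mul(1, 1), 1208))), -1) = Pow(Add(2117532, Add(Rational(951, 362), Add(1, 1208))), -1) = Pow(Add(2117532, Add(Rational(951, 362), 1209)), -1) = Pow(Add(2117532, Rational(438609, 362)), -1) = Pow(Rational(766985193, 362), -1) = Rational(362, 766985193)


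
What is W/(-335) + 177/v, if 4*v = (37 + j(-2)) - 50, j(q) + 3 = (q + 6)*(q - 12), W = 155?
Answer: -4139/402 ≈ -10.296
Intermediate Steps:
j(q) = -3 + (-12 + q)*(6 + q) (j(q) = -3 + (q + 6)*(q - 12) = -3 + (6 + q)*(-12 + q) = -3 + (-12 + q)*(6 + q))
v = -18 (v = ((37 + (-75 + (-2)**2 - 6*(-2))) - 50)/4 = ((37 + (-75 + 4 + 12)) - 50)/4 = ((37 - 59) - 50)/4 = (-22 - 50)/4 = (1/4)*(-72) = -18)
W/(-335) + 177/v = 155/(-335) + 177/(-18) = 155*(-1/335) + 177*(-1/18) = -31/67 - 59/6 = -4139/402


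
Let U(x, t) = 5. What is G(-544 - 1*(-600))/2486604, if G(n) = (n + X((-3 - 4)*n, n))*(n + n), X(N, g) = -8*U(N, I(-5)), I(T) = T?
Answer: 448/621651 ≈ 0.00072066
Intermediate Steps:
X(N, g) = -40 (X(N, g) = -8*5 = -40)
G(n) = 2*n*(-40 + n) (G(n) = (n - 40)*(n + n) = (-40 + n)*(2*n) = 2*n*(-40 + n))
G(-544 - 1*(-600))/2486604 = (2*(-544 - 1*(-600))*(-40 + (-544 - 1*(-600))))/2486604 = (2*(-544 + 600)*(-40 + (-544 + 600)))*(1/2486604) = (2*56*(-40 + 56))*(1/2486604) = (2*56*16)*(1/2486604) = 1792*(1/2486604) = 448/621651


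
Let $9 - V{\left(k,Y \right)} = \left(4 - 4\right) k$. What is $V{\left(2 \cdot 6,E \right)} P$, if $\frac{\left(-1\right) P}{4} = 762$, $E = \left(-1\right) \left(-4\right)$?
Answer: $-27432$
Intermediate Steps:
$E = 4$
$V{\left(k,Y \right)} = 9$ ($V{\left(k,Y \right)} = 9 - \left(4 - 4\right) k = 9 - 0 k = 9 - 0 = 9 + 0 = 9$)
$P = -3048$ ($P = \left(-4\right) 762 = -3048$)
$V{\left(2 \cdot 6,E \right)} P = 9 \left(-3048\right) = -27432$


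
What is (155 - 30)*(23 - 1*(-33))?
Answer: 7000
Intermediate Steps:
(155 - 30)*(23 - 1*(-33)) = 125*(23 + 33) = 125*56 = 7000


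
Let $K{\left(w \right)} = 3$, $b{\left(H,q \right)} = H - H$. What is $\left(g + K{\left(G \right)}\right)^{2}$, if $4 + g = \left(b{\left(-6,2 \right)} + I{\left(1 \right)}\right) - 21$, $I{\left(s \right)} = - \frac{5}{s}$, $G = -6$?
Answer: $729$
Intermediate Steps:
$b{\left(H,q \right)} = 0$
$g = -30$ ($g = -4 - \left(21 + \frac{5}{1}\right) = -4 + \left(\left(0 - 5\right) - 21\right) = -4 - 26 = -30$)
$\left(g + K{\left(G \right)}\right)^{2} = \left(-30 + 3\right)^{2} = \left(-27\right)^{2} = 729$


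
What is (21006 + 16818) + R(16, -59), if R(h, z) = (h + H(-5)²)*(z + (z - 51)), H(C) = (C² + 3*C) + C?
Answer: 30895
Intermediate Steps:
H(C) = C² + 4*C
R(h, z) = (-51 + 2*z)*(25 + h) (R(h, z) = (h + (-5*(4 - 5))²)*(z + (z - 51)) = (h + (-5*(-1))²)*(z + (-51 + z)) = (h + 5²)*(-51 + 2*z) = (h + 25)*(-51 + 2*z) = (25 + h)*(-51 + 2*z) = (-51 + 2*z)*(25 + h))
(21006 + 16818) + R(16, -59) = (21006 + 16818) + (-1275 - 51*16 + 50*(-59) + 2*16*(-59)) = 37824 + (-1275 - 816 - 2950 - 1888) = 37824 - 6929 = 30895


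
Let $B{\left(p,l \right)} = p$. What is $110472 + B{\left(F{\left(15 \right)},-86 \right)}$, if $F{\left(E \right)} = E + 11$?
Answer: $110498$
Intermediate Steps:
$F{\left(E \right)} = 11 + E$
$110472 + B{\left(F{\left(15 \right)},-86 \right)} = 110472 + \left(11 + 15\right) = 110472 + 26 = 110498$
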